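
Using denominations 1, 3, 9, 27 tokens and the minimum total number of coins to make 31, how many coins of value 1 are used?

31 − 1×27→4 − 1×3→1 − 1×1→0
Count of 1: 1

1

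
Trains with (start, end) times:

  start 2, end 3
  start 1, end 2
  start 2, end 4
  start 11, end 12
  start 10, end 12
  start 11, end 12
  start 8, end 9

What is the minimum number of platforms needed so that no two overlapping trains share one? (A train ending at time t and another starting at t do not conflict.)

3

Count concurrent intervals with a sweep; the peak is the room count.
starts: [1, 2, 2, 8, 10, 11, 11]
ends:   [2, 3, 4, 9, 12, 12, 12]
s1→1 e2→0 s2→1 s2→2 e3→1 e4→0 s8→1 e9→0 s10→1 s11→2 s11→3  — peak 3.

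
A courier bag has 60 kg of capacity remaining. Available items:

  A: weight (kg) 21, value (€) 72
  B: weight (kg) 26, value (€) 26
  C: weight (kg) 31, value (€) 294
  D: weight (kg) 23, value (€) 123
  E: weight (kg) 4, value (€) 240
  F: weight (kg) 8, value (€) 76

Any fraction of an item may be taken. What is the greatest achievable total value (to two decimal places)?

700.91

Sort by value per unit weight and fill in that order.
Order: E (240/4=60.00) > F (76/8=9.50) > C (294/31=9.48) > D (123/23=5.35) > A (72/21=3.43) > B (26/26=1.00)
Fill: take E (4 @ 240) → take F (8 @ 76) → take C (31 @ 294) → take 17/23 of D → 90.91; 60/60 used.
Total value = 700.91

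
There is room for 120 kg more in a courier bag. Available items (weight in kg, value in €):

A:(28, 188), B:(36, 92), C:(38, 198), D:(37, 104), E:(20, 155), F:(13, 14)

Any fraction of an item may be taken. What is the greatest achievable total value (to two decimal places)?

Greedy by value/weight ratio, highest first.
Order: E (155/20=7.75) > A (188/28=6.71) > C (198/38=5.21) > D (104/37=2.81) > B (92/36=2.56) > F (14/13=1.08)
Fill: take E (20 @ 155) → take A (28 @ 188) → take C (38 @ 198) → take 34/37 of D → 95.57; 120/120 used.
Total value = 636.57

636.57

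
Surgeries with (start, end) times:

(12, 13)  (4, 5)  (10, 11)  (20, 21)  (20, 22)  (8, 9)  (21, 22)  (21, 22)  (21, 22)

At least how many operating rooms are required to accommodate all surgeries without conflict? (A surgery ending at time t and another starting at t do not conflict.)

Events (time:±→running): 4:+→1 5:-→0 8:+→1 9:-→0 10:+→1 11:-→0 12:+→1 13:-→0 20:+→1 20:+→2 21:-→1 21:+→2 21:+→3 21:+→4 … peak 4.

4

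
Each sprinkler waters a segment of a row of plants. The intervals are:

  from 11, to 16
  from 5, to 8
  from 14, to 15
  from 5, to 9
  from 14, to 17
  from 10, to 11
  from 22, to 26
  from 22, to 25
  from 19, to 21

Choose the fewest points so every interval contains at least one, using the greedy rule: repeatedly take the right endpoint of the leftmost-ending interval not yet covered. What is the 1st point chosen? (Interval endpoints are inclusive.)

Sorted: [5,8] [5,9] [10,11] [14,15] [11,16] [14,17] [19,21] [22,25] [22,26]
{[5,8],[5,9]} hit by 8; {[10,11]} hit by 11; {[14,15],[11,16],[14,17]} hit by 15; {[19,21]} hit by 21; {[22,25],[22,26]} hit by 25.
Points: 8, 11, 15, 21, 25 (5 total).

8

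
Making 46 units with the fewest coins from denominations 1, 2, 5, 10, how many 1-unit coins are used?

46 − 4×10→6 − 1×5→1 − 1×1→0
Count of 1: 1

1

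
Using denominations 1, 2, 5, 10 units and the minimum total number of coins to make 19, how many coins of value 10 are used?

19 − 1×10→9 − 1×5→4 − 2×2→0
Count of 10: 1

1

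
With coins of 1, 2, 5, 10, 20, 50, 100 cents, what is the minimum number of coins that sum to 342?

342 = 3×100 + 2×20 + 1×2
Total coins = 3 + 2 + 1 = 6

6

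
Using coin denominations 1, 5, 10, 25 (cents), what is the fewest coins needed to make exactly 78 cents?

Use the largest denomination that fits, subtract, and repeat.
78 = 3×25 + 3×1
Total coins = 3 + 3 = 6

6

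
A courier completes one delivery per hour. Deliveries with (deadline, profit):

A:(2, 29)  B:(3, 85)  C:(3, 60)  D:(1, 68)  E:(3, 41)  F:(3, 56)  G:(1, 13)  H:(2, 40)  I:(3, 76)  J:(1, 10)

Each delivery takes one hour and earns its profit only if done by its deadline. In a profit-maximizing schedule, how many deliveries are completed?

Take jobs in profit order; each goes to the latest open slot no later than its deadline.
By profit: B(d3,85), I(d3,76), D(d1,68), C(d3,60), F(d3,56), E(d3,41), H(d2,40), A(d2,29), G(d1,13), J(d1,10)
B→slot 3; I→slot 2; D→slot 1; C skipped; F skipped; E skipped; H skipped; A skipped; G skipped; J skipped.
3 of 10 scheduled.

3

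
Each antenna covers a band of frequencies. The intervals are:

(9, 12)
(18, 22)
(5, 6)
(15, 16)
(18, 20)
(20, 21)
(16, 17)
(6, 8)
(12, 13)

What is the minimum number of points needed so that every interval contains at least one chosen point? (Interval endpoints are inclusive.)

By right end: [5,6]  [6,8]  [9,12]  [12,13]  [15,16]  [16,17]  [18,20]  [20,21]  [18,22]
[5,6] uncovered → point at 6; [9,12] uncovered → point at 12; [15,16] uncovered → point at 16; [18,20] uncovered → point at 20.
Points: 6, 12, 16, 20 (4 total).

4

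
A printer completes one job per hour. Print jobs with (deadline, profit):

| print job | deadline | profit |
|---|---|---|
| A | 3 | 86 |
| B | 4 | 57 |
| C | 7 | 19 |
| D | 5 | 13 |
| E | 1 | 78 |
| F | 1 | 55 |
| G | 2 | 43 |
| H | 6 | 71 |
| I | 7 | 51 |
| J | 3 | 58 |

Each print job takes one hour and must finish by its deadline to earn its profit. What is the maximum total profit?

420

Profit order: A=86 E=78 H=71 J=58 B=57 F=55 I=51 G=43 C=19 D=13
Assign: A→slot 3, E→slot 1, H→slot 6, J→slot 2, B→slot 4, F skipped, I→slot 7, G skipped, C→slot 5, D skipped.
Slots: [1:E] [2:J] [3:A] [4:B] [5:C] [6:H] [7:I]
Profit = 78 + 58 + 86 + 57 + 19 + 71 + 51 = 420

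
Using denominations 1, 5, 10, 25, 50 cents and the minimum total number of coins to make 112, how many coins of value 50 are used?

Use the largest denomination that fits, subtract, and repeat.
112 = 2×50 + 1×10 + 2×1
Count of 50: 2

2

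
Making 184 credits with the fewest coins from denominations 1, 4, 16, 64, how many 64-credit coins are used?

184 = 2×64 + 3×16 + 2×4
Count of 64: 2

2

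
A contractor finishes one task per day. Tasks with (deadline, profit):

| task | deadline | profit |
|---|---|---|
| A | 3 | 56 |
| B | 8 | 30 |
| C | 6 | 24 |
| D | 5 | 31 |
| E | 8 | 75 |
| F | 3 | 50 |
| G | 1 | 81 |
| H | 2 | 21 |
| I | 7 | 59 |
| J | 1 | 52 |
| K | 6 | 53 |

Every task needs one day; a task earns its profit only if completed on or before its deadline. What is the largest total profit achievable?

Sort by profit descending; place each in the latest free slot ≤ its deadline.
By profit: G(d1,81), E(d8,75), I(d7,59), A(d3,56), K(d6,53), J(d1,52), F(d3,50), D(d5,31), B(d8,30), C(d6,24), H(d2,21)
G→slot 1; E→slot 8; I→slot 7; A→slot 3; K→slot 6; J skipped; F→slot 2; D→slot 5; B→slot 4; C skipped; H skipped.
Profit = 81 + 50 + 56 + 30 + 31 + 53 + 59 + 75 = 435

435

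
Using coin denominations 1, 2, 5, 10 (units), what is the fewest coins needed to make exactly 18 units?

18 − 1×10→8 − 1×5→3 − 1×2→1 − 1×1→0
Total coins = 1 + 1 + 1 + 1 = 4

4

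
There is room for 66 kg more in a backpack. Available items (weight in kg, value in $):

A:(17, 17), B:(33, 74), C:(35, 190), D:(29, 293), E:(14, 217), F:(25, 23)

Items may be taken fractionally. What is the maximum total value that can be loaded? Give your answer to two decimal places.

Order: E (217/14=15.50) > D (293/29=10.10) > C (190/35=5.43) > B (74/33=2.24) > A (17/17=1.00) > F (23/25=0.92)
Fill: take E (14 @ 217) → take D (29 @ 293) → take 23/35 of C → 124.86; 66/66 used.
Total value = 634.86

634.86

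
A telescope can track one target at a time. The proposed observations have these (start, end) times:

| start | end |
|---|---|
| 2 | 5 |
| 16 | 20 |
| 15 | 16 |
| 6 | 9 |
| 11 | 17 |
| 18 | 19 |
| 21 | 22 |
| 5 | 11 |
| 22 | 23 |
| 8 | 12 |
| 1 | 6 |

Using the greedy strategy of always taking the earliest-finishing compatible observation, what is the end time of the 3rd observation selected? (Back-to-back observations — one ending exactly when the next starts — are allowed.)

Sort by end time and greedily take each interval whose start is ≥ the last chosen end.
By end time: (2,5), (1,6), (6,9), (5,11), (8,12), (15,16), (11,17), (18,19), (16,20), (21,22), (22,23).
Pick (2,5); next start ≥ 5 → (6,9); next start ≥ 9 → (15,16); next start ≥ 16 → (18,19); next start ≥ 19 → (21,22); next start ≥ 22 → (22,23).
Selected: (2,5) (6,9) (15,16) (18,19) (21,22) (22,23)

16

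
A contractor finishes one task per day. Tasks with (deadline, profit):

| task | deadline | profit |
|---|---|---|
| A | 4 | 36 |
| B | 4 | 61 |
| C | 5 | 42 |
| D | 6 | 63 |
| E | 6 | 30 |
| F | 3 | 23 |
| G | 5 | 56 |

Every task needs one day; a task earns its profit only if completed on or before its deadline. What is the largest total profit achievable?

288

Profit order: D=63 B=61 G=56 C=42 A=36 E=30 F=23
Assign: D→slot 6, B→slot 4, G→slot 5, C→slot 3, A→slot 2, E→slot 1, F skipped.
Slots: [1:E] [2:A] [3:C] [4:B] [5:G] [6:D]
Profit = 30 + 36 + 42 + 61 + 56 + 63 = 288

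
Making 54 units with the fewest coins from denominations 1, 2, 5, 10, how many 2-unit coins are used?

2

Use the largest denomination that fits, subtract, and repeat.
54 = 5×10 + 2×2
Count of 2: 2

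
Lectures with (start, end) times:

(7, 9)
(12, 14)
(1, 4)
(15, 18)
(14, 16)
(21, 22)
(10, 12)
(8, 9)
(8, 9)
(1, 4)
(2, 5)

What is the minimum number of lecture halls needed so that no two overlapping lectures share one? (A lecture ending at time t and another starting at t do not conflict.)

3

The answer is the maximum number of intervals overlapping at any instant.
starts: [1, 1, 2, 7, 8, 8, 10, 12, 14, 15, 21]
ends:   [4, 4, 5, 9, 9, 9, 12, 14, 16, 18, 22]
s1→1 s1→2 s2→3  — peak 3.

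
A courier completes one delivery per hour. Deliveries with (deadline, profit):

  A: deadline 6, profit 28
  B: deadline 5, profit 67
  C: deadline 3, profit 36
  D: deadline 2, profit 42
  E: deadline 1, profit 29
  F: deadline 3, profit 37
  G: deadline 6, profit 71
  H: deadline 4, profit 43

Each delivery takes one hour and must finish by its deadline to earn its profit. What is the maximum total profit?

By profit: G(d6,71), B(d5,67), H(d4,43), D(d2,42), F(d3,37), C(d3,36), E(d1,29), A(d6,28)
G→slot 6; B→slot 5; H→slot 4; D→slot 2; F→slot 3; C→slot 1; E skipped; A skipped.
Profit = 36 + 42 + 37 + 43 + 67 + 71 = 296

296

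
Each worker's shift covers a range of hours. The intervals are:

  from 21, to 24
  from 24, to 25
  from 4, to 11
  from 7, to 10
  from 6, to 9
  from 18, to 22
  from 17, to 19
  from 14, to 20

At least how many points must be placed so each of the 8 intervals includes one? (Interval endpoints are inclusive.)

Sorted: [6,9] [7,10] [4,11] [17,19] [14,20] [18,22] [21,24] [24,25]
{[6,9],[7,10],[4,11]} hit by 9; {[17,19],[14,20],[18,22]} hit by 19; {[21,24],[24,25]} hit by 24.
Points: 9, 19, 24 (3 total).

3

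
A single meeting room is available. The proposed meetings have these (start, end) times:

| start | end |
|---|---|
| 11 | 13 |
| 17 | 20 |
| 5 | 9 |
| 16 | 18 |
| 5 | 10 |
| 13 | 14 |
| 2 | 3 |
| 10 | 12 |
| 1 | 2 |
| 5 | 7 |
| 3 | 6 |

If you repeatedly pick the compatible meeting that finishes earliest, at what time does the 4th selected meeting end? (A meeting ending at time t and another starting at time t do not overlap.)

Sort by end time and greedily take each interval whose start is ≥ the last chosen end.
Sorted by end: (1,2)  (2,3)  (3,6)  (5,7)  (5,9)  (5,10)  (10,12)  (11,13)  (13,14)  (16,18)  (17,20)
take (1,2); take (2,3); take (3,6); skip (5,9); take (10,12); take (13,14); take (16,18).
Selected: (1,2) (2,3) (3,6) (10,12) (13,14) (16,18)

12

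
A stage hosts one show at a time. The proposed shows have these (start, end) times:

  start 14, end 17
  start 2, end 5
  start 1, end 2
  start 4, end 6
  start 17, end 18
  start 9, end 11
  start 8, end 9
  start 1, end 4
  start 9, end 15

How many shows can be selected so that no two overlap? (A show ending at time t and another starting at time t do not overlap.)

6

Greedy by earliest finish: after sorting by end time, pick each interval compatible with the last pick.
Sorted by end: (1,2)  (1,4)  (2,5)  (4,6)  (8,9)  (9,11)  (9,15)  (14,17)  (17,18)
take (1,2); skip (1,4); take (2,5); skip (4,6); take (8,9); take (9,11); take (14,17); take (17,18).
Selected 6 shows.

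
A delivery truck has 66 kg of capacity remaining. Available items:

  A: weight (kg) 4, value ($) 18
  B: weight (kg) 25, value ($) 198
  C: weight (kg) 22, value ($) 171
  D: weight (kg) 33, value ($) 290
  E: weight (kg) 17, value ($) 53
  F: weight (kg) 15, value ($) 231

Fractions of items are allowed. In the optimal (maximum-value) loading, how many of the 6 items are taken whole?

Order: F (231/15=15.40) > D (290/33=8.79) > B (198/25=7.92) > C (171/22=7.77) > A (18/4=4.50) > E (53/17=3.12)
Fill: take F (15 @ 231) → take D (33 @ 290) → take 18/25 of B → 142.56; 66/66 used.
2 item(s) taken whole; one partial (take 18/25 of B).

2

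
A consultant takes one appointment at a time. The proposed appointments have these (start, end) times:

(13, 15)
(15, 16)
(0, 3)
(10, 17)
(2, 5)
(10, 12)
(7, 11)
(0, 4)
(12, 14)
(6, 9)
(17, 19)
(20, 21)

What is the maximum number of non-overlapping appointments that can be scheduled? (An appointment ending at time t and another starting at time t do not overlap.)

Sort by end time and greedily take each interval whose start is ≥ the last chosen end.
By end time: (0,3), (0,4), (2,5), (6,9), (7,11), (10,12), (12,14), (13,15), (15,16), (10,17), (17,19), (20,21).
Pick (0,3); next start ≥ 3 → (6,9); next start ≥ 9 → (10,12); next start ≥ 12 → (12,14); next start ≥ 14 → (15,16); next start ≥ 16 → (17,19); next start ≥ 19 → (20,21).
Selected 7 appointments.

7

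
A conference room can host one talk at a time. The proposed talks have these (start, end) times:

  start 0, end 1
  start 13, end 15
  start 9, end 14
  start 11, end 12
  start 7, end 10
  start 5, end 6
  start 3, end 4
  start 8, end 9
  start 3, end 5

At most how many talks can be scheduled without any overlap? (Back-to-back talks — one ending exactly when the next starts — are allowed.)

Order by finish time; keep every interval that doesn't clash with the previous kept one.
By end time: (0,1), (3,4), (3,5), (5,6), (8,9), (7,10), (11,12), (9,14), (13,15).
Pick (0,1); next start ≥ 1 → (3,4); next start ≥ 4 → (5,6); next start ≥ 6 → (8,9); next start ≥ 9 → (11,12); next start ≥ 12 → (13,15).
Selected 6 talks.

6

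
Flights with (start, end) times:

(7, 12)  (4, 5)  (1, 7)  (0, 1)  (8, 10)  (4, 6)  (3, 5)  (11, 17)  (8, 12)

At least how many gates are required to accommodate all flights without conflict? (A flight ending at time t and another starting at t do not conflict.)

4

Count concurrent intervals with a sweep; the peak is the room count.
Events (time:±→running): 0:+→1 1:-→0 1:+→1 3:+→2 4:+→3 4:+→4 … peak 4.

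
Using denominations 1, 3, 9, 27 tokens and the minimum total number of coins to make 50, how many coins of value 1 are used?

50 = 1×27 + 2×9 + 1×3 + 2×1
Count of 1: 2

2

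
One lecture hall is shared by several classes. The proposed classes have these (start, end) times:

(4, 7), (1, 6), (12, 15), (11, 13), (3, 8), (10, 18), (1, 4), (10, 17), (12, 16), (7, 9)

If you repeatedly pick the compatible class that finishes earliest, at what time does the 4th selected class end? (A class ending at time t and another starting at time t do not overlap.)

Order by finish time; keep every interval that doesn't clash with the previous kept one.
By end time: (1,4), (1,6), (4,7), (3,8), (7,9), (11,13), (12,15), (12,16), (10,17), (10,18).
Pick (1,4); next start ≥ 4 → (4,7); next start ≥ 7 → (7,9); next start ≥ 9 → (11,13).
Selected: (1,4) (4,7) (7,9) (11,13)

13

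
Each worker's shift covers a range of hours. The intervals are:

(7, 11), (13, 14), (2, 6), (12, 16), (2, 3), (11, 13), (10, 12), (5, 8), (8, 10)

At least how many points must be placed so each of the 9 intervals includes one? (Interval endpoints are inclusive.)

Sort by right endpoint; whenever an interval is uncovered, place a point at its right end.
Sorted: [2,3] [2,6] [5,8] [8,10] [7,11] [10,12] [11,13] [13,14] [12,16]
{[2,3],[2,6]} hit by 3; {[5,8],[8,10],[7,11]} hit by 8; {[10,12],[11,13]} hit by 12; {[13,14],[12,16]} hit by 14.
Points: 3, 8, 12, 14 (4 total).

4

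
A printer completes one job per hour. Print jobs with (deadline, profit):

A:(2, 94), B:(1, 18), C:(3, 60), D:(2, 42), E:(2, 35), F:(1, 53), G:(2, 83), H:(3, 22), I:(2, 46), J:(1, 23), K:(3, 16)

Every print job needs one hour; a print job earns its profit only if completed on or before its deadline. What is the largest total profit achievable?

237

By profit: A(d2,94), G(d2,83), C(d3,60), F(d1,53), I(d2,46), D(d2,42), E(d2,35), J(d1,23), H(d3,22), B(d1,18), K(d3,16)
A→slot 2; G→slot 1; C→slot 3; F skipped; I skipped; D skipped; E skipped; J skipped; H skipped; B skipped; K skipped.
Profit = 83 + 94 + 60 = 237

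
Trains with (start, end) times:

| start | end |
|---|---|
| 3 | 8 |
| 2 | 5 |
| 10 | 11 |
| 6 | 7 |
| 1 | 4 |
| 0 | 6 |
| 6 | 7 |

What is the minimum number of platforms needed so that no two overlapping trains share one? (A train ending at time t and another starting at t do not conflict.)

Count concurrent intervals with a sweep; the peak is the room count.
starts: [0, 1, 2, 3, 6, 6, 10]
ends:   [4, 5, 6, 7, 7, 8, 11]
s0→1 s1→2 s2→3 s3→4  — peak 4.

4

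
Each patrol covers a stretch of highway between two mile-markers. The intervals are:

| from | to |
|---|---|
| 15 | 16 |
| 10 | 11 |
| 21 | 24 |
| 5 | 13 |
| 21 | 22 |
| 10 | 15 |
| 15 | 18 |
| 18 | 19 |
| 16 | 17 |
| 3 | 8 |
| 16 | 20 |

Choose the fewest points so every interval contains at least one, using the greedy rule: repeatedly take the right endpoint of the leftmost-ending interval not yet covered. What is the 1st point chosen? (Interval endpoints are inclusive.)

8

Process intervals by earliest right end; each time one isn't hit yet, stab at its right endpoint.
Sorted: [3,8] [10,11] [5,13] [10,15] [15,16] [16,17] [15,18] [18,19] [16,20] [21,22] [21,24]
{[3,8]} hit by 8; {[10,11],[5,13],[10,15]} hit by 11; {[15,16],[16,17],[15,18]} hit by 16; {[18,19],[16,20]} hit by 19; {[21,22],[21,24]} hit by 22.
Points: 8, 11, 16, 19, 22 (5 total).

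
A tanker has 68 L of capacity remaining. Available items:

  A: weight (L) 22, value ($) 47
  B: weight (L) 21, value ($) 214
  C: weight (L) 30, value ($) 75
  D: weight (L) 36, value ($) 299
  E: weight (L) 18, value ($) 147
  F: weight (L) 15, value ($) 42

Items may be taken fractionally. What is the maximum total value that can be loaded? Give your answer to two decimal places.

Ratios (sorted): B 10.19, D 8.31, E 8.17, F 2.80, C 2.50, A 2.14
take B (21 @ 214); take D (36 @ 299); take 11/18 of E → 89.83. Capacity used 68/68.
Total value = 602.83

602.83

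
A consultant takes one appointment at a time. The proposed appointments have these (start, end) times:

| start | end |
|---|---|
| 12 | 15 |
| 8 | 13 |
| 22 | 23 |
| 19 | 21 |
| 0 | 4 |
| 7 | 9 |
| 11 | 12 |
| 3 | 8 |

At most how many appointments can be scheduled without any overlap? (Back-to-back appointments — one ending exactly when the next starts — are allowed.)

By end time: (0,4), (3,8), (7,9), (11,12), (8,13), (12,15), (19,21), (22,23).
Pick (0,4); next start ≥ 4 → (7,9); next start ≥ 9 → (11,12); next start ≥ 12 → (12,15); next start ≥ 15 → (19,21); next start ≥ 21 → (22,23).
Selected 6 appointments.

6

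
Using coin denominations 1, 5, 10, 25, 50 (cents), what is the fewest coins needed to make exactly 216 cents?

7

Greedy: take as many of the largest coin as possible, then repeat with the remainder.
216 = 4×50 + 1×10 + 1×5 + 1×1
Total coins = 4 + 1 + 1 + 1 = 7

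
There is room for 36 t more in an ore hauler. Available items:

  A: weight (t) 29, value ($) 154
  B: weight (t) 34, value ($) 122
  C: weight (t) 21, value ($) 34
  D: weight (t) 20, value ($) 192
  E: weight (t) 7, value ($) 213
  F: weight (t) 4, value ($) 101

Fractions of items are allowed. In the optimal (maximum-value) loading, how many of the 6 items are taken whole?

Greedy by value/weight ratio, highest first.
Ratios (sorted): E 30.43, F 25.25, D 9.60, A 5.31, B 3.59, C 1.62
take E (7 @ 213); take F (4 @ 101); take D (20 @ 192); take 5/29 of A → 26.55. Capacity used 36/36.
3 item(s) taken whole; one partial (take 5/29 of A).

3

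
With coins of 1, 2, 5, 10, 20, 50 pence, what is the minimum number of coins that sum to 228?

228 − 4×50→28 − 1×20→8 − 1×5→3 − 1×2→1 − 1×1→0
Total coins = 4 + 1 + 1 + 1 + 1 = 8

8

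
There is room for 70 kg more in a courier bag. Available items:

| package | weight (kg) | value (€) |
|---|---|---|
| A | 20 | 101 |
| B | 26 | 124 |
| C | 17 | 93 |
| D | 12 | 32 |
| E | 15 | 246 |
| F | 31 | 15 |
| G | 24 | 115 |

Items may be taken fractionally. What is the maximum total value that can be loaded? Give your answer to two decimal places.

Sort by value per unit weight and fill in that order.
Order: E (246/15=16.40) > C (93/17=5.47) > A (101/20=5.05) > G (115/24=4.79) > B (124/26=4.77) > D (32/12=2.67) > F (15/31=0.48)
Fill: take E (15 @ 246) → take C (17 @ 93) → take A (20 @ 101) → take 18/24 of G → 86.25; 70/70 used.
Total value = 526.25

526.25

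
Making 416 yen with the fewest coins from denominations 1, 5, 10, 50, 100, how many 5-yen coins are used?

1

Use the largest denomination that fits, subtract, and repeat.
416 = 4×100 + 1×10 + 1×5 + 1×1
Count of 5: 1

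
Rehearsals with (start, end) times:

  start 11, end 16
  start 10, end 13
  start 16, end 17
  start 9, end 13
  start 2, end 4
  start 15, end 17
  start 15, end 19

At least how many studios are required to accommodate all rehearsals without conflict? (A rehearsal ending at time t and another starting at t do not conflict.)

3

starts: [2, 9, 10, 11, 15, 15, 16]
ends:   [4, 13, 13, 16, 17, 17, 19]
s2→1 e4→0 s9→1 s10→2 s11→3  — peak 3.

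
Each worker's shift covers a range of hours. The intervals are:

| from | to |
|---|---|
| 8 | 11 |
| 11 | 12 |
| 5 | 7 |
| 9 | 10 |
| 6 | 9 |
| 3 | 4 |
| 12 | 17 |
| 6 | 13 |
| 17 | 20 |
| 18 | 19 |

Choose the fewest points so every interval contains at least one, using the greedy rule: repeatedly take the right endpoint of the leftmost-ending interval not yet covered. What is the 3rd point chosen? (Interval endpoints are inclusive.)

10

By right end: [3,4]  [5,7]  [6,9]  [9,10]  [8,11]  [11,12]  [6,13]  [12,17]  [18,19]  [17,20]
[3,4] uncovered → point at 4; [5,7] uncovered → point at 7; [9,10] uncovered → point at 10; [11,12] uncovered → point at 12; [18,19] uncovered → point at 19.
Points: 4, 7, 10, 12, 19 (5 total).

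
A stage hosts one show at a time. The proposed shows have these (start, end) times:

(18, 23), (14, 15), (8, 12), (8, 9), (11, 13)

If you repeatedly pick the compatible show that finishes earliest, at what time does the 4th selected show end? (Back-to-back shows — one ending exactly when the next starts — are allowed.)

Sorted by end: (8,9)  (8,12)  (11,13)  (14,15)  (18,23)
take (8,9); take (11,13); take (14,15); take (18,23).
Selected: (8,9) (11,13) (14,15) (18,23)

23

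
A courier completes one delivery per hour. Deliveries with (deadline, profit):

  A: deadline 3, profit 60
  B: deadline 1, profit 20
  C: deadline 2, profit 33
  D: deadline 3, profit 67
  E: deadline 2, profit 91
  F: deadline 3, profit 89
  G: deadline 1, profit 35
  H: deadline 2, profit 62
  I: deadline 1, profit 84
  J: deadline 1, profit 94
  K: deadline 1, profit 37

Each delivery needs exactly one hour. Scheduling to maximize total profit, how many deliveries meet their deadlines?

Sort by profit descending; place each in the latest free slot ≤ its deadline.
By profit: J(d1,94), E(d2,91), F(d3,89), I(d1,84), D(d3,67), H(d2,62), A(d3,60), K(d1,37), G(d1,35), C(d2,33), B(d1,20)
J→slot 1; E→slot 2; F→slot 3; I skipped; D skipped; H skipped; A skipped; K skipped; G skipped; C skipped; B skipped.
3 of 11 scheduled.

3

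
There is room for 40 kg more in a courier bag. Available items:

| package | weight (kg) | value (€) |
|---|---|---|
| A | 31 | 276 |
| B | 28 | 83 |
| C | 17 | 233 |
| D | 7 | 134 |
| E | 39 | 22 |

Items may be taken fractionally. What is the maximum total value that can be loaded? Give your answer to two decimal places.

509.45

Order: D (134/7=19.14) > C (233/17=13.71) > A (276/31=8.90) > B (83/28=2.96) > E (22/39=0.56)
Fill: take D (7 @ 134) → take C (17 @ 233) → take 16/31 of A → 142.45; 40/40 used.
Total value = 509.45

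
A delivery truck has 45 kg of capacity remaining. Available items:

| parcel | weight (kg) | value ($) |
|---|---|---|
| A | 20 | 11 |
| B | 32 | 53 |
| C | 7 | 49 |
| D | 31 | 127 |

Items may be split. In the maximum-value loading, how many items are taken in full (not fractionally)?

2

Sort by value per unit weight and fill in that order.
Ratios (sorted): C 7.00, D 4.10, B 1.66, A 0.55
take C (7 @ 49); take D (31 @ 127); take 7/32 of B → 11.59. Capacity used 45/45.
2 item(s) taken whole; one partial (take 7/32 of B).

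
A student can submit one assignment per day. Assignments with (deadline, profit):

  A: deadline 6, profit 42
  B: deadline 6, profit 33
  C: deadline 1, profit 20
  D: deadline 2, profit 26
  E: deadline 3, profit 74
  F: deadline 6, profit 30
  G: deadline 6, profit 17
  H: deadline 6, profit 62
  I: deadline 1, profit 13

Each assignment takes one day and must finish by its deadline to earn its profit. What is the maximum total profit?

267

Sort by profit descending; place each in the latest free slot ≤ its deadline.
By profit: E(d3,74), H(d6,62), A(d6,42), B(d6,33), F(d6,30), D(d2,26), C(d1,20), G(d6,17), I(d1,13)
E→slot 3; H→slot 6; A→slot 5; B→slot 4; F→slot 2; D→slot 1; C skipped; G skipped; I skipped.
Profit = 26 + 30 + 74 + 33 + 42 + 62 = 267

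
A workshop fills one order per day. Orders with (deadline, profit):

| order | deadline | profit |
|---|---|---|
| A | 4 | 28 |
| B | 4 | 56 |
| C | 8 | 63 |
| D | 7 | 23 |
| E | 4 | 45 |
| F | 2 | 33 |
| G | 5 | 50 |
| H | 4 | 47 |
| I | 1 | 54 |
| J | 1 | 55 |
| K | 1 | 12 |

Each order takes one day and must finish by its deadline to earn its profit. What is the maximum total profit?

Sort by profit descending; place each in the latest free slot ≤ its deadline.
Profit order: C=63 B=56 J=55 I=54 G=50 H=47 E=45 F=33 A=28 D=23 K=12
Assign: C→slot 8, B→slot 4, J→slot 1, I skipped, G→slot 5, H→slot 3, E→slot 2, F skipped, A skipped, D→slot 7, K skipped.
Slots: [1:J] [2:E] [3:H] [4:B] [5:G] [7:D] [8:C]
Profit = 55 + 45 + 47 + 56 + 50 + 23 + 63 = 339

339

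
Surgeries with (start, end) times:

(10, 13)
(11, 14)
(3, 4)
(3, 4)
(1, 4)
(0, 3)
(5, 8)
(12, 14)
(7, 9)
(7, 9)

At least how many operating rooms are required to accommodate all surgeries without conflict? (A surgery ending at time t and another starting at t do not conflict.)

Events (time:±→running): 0:+→1 1:+→2 3:-→1 3:+→2 3:+→3 … peak 3.

3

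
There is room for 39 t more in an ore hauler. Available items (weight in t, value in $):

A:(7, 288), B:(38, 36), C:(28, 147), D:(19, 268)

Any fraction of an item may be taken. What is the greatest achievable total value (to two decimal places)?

624.25

Greedy by value/weight ratio, highest first.
Order: A (288/7=41.14) > D (268/19=14.11) > C (147/28=5.25) > B (36/38=0.95)
Fill: take A (7 @ 288) → take D (19 @ 268) → take 13/28 of C → 68.25; 39/39 used.
Total value = 624.25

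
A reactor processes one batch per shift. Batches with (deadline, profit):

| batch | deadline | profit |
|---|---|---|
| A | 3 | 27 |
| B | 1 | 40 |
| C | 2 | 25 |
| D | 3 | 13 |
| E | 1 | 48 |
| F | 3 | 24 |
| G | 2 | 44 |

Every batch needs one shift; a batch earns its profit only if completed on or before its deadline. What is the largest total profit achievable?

119

Sort by profit descending; place each in the latest free slot ≤ its deadline.
Profit order: E=48 G=44 B=40 A=27 C=25 F=24 D=13
Assign: E→slot 1, G→slot 2, B skipped, A→slot 3, C skipped, F skipped, D skipped.
Slots: [1:E] [2:G] [3:A]
Profit = 48 + 44 + 27 = 119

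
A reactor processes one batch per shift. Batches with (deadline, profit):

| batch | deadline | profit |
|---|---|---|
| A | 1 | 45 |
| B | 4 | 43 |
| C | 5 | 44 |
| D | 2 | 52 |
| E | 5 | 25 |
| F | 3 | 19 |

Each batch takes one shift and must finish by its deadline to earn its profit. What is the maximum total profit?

209

Take jobs in profit order; each goes to the latest open slot no later than its deadline.
Profit order: D=52 A=45 C=44 B=43 E=25 F=19
Assign: D→slot 2, A→slot 1, C→slot 5, B→slot 4, E→slot 3, F skipped.
Slots: [1:A] [2:D] [3:E] [4:B] [5:C]
Profit = 45 + 52 + 25 + 43 + 44 = 209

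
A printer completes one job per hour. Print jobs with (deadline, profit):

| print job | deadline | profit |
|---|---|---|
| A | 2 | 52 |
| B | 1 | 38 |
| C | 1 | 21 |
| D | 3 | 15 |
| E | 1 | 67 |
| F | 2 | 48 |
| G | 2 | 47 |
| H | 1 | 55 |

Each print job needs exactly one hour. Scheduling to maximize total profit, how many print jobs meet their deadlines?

By profit: E(d1,67), H(d1,55), A(d2,52), F(d2,48), G(d2,47), B(d1,38), C(d1,21), D(d3,15)
E→slot 1; H skipped; A→slot 2; F skipped; G skipped; B skipped; C skipped; D→slot 3.
3 of 8 scheduled.

3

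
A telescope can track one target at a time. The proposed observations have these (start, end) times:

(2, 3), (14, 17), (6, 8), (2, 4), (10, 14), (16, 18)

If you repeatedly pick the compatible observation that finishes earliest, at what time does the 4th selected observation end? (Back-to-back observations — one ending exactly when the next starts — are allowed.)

Sorted by end: (2,3)  (2,4)  (6,8)  (10,14)  (14,17)  (16,18)
take (2,3); take (6,8); take (10,14); take (14,17).
Selected: (2,3) (6,8) (10,14) (14,17)

17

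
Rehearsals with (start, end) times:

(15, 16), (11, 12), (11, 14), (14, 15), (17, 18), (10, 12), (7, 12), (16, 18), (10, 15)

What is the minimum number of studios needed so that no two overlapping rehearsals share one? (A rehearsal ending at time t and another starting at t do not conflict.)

Events (time:±→running): 7:+→1 10:+→2 10:+→3 11:+→4 11:+→5 … peak 5.

5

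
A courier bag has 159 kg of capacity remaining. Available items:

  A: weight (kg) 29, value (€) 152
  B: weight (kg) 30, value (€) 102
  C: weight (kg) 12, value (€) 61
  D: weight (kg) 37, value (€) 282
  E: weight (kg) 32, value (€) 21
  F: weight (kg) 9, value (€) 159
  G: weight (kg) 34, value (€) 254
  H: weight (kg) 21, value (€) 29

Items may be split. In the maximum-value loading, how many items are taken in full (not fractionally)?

Sort by value per unit weight and fill in that order.
Order: F (159/9=17.67) > D (282/37=7.62) > G (254/34=7.47) > A (152/29=5.24) > C (61/12=5.08) > B (102/30=3.40) > H (29/21=1.38) > E (21/32=0.66)
Fill: take F (9 @ 159) → take D (37 @ 282) → take G (34 @ 254) → take A (29 @ 152) → take C (12 @ 61) → take B (30 @ 102) → take 8/21 of H → 11.05; 159/159 used.
6 item(s) taken whole; one partial (take 8/21 of H).

6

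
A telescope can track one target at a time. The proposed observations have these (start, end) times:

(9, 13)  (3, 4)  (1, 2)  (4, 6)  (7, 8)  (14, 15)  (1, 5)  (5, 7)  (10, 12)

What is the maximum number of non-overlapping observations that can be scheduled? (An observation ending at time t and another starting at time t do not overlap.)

6

Order by finish time; keep every interval that doesn't clash with the previous kept one.
By end time: (1,2), (3,4), (1,5), (4,6), (5,7), (7,8), (10,12), (9,13), (14,15).
Pick (1,2); next start ≥ 2 → (3,4); next start ≥ 4 → (4,6); next start ≥ 6 → (7,8); next start ≥ 8 → (10,12); next start ≥ 12 → (14,15).
Selected 6 observations.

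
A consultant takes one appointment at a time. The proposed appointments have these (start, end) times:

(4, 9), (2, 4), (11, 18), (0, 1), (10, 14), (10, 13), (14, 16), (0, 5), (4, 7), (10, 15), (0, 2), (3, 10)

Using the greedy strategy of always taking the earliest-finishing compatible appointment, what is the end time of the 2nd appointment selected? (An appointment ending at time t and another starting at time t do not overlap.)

4

Greedy by earliest finish: after sorting by end time, pick each interval compatible with the last pick.
Sorted by end: (0,1)  (0,2)  (2,4)  (0,5)  (4,7)  (4,9)  (3,10)  (10,13)  (10,14)  (10,15)  (14,16)  (11,18)
take (0,1); skip (0,2); take (2,4); take (4,7); take (10,13); skip (10,15); take (14,16); skip (11,18).
Selected: (0,1) (2,4) (4,7) (10,13) (14,16)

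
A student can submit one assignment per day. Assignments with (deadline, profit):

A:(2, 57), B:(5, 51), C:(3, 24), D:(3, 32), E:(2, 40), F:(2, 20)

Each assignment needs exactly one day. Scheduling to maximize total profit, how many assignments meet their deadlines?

4

Sort by profit descending; place each in the latest free slot ≤ its deadline.
By profit: A(d2,57), B(d5,51), E(d2,40), D(d3,32), C(d3,24), F(d2,20)
A→slot 2; B→slot 5; E→slot 1; D→slot 3; C skipped; F skipped.
4 of 6 scheduled.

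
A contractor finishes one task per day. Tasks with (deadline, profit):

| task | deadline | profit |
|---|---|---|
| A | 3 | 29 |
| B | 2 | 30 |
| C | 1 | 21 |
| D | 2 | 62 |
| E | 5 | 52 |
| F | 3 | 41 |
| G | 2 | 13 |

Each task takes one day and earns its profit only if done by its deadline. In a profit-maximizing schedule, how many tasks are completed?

4

By profit: D(d2,62), E(d5,52), F(d3,41), B(d2,30), A(d3,29), C(d1,21), G(d2,13)
D→slot 2; E→slot 5; F→slot 3; B→slot 1; A skipped; C skipped; G skipped.
4 of 7 scheduled.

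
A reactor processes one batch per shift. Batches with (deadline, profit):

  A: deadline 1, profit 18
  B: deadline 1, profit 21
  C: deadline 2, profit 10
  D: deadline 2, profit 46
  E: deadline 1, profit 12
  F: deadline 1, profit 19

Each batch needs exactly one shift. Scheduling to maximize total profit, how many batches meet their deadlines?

2

Sort by profit descending; place each in the latest free slot ≤ its deadline.
By profit: D(d2,46), B(d1,21), F(d1,19), A(d1,18), E(d1,12), C(d2,10)
D→slot 2; B→slot 1; F skipped; A skipped; E skipped; C skipped.
2 of 6 scheduled.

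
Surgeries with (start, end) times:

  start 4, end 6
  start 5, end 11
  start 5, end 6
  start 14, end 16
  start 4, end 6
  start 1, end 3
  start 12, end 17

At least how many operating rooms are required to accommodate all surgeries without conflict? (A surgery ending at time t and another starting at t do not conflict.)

Count concurrent intervals with a sweep; the peak is the room count.
starts: [1, 4, 4, 5, 5, 12, 14]
ends:   [3, 6, 6, 6, 11, 16, 17]
s1→1 e3→0 s4→1 s4→2 s5→3 s5→4  — peak 4.

4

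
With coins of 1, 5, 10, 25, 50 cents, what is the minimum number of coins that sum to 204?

8

Use the largest denomination that fits, subtract, and repeat.
204 = 4×50 + 4×1
Total coins = 4 + 4 = 8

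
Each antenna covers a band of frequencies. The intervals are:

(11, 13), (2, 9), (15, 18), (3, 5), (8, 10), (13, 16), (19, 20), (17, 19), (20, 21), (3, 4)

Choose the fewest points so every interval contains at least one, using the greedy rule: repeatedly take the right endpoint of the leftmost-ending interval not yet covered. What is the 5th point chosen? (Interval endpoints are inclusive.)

20

Sorted: [3,4] [3,5] [2,9] [8,10] [11,13] [13,16] [15,18] [17,19] [19,20] [20,21]
{[3,4],[3,5],[2,9]} hit by 4; {[8,10]} hit by 10; {[11,13],[13,16]} hit by 13; {[15,18],[17,19]} hit by 18; {[19,20],[20,21]} hit by 20.
Points: 4, 10, 13, 18, 20 (5 total).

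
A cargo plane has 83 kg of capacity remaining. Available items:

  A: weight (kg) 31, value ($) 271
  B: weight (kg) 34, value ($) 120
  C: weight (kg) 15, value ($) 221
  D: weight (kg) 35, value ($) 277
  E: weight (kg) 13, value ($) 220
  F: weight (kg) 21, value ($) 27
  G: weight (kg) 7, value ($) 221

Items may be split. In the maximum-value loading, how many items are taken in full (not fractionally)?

4

Order: G (221/7=31.57) > E (220/13=16.92) > C (221/15=14.73) > A (271/31=8.74) > D (277/35=7.91) > B (120/34=3.53) > F (27/21=1.29)
Fill: take G (7 @ 221) → take E (13 @ 220) → take C (15 @ 221) → take A (31 @ 271) → take 17/35 of D → 134.54; 83/83 used.
4 item(s) taken whole; one partial (take 17/35 of D).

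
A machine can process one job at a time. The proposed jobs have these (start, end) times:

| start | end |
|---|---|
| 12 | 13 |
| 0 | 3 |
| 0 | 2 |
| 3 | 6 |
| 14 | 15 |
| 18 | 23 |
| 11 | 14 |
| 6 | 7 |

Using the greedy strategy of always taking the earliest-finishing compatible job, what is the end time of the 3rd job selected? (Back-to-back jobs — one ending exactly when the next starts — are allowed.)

7

By end time: (0,2), (0,3), (3,6), (6,7), (12,13), (11,14), (14,15), (18,23).
Pick (0,2); next start ≥ 2 → (3,6); next start ≥ 6 → (6,7); next start ≥ 7 → (12,13); next start ≥ 13 → (14,15); next start ≥ 15 → (18,23).
Selected: (0,2) (3,6) (6,7) (12,13) (14,15) (18,23)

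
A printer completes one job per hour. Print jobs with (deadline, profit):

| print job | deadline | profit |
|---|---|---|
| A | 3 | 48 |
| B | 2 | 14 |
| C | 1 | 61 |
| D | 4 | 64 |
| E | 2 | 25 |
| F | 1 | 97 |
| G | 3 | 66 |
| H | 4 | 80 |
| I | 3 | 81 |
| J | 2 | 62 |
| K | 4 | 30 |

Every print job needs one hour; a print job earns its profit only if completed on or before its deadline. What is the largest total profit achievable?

324

Take jobs in profit order; each goes to the latest open slot no later than its deadline.
By profit: F(d1,97), I(d3,81), H(d4,80), G(d3,66), D(d4,64), J(d2,62), C(d1,61), A(d3,48), K(d4,30), E(d2,25), B(d2,14)
F→slot 1; I→slot 3; H→slot 4; G→slot 2; D skipped; J skipped; C skipped; A skipped; K skipped; E skipped; B skipped.
Profit = 97 + 66 + 81 + 80 = 324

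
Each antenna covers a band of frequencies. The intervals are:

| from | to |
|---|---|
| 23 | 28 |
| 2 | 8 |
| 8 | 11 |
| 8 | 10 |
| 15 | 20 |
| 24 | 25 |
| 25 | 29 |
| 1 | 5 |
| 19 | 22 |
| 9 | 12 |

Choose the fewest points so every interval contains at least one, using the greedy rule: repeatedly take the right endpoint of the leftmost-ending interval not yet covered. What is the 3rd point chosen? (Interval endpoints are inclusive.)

20

Sort by right endpoint; whenever an interval is uncovered, place a point at its right end.
By right end: [1,5]  [2,8]  [8,10]  [8,11]  [9,12]  [15,20]  [19,22]  [24,25]  [23,28]  [25,29]
[1,5] uncovered → point at 5; [8,10] uncovered → point at 10; [15,20] uncovered → point at 20; [24,25] uncovered → point at 25.
Points: 5, 10, 20, 25 (4 total).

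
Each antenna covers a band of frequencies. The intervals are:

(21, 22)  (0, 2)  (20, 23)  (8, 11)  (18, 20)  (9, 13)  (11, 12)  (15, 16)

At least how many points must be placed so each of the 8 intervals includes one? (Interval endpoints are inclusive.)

5

Process intervals by earliest right end; each time one isn't hit yet, stab at its right endpoint.
By right end: [0,2]  [8,11]  [11,12]  [9,13]  [15,16]  [18,20]  [21,22]  [20,23]
[0,2] uncovered → point at 2; [8,11] uncovered → point at 11; [15,16] uncovered → point at 16; [18,20] uncovered → point at 20; [21,22] uncovered → point at 22.
Points: 2, 11, 16, 20, 22 (5 total).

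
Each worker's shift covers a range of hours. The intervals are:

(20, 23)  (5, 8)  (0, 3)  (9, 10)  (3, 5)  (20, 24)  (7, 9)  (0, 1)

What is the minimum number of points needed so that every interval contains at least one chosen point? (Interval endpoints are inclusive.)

4

Process intervals by earliest right end; each time one isn't hit yet, stab at its right endpoint.
Sorted: [0,1] [0,3] [3,5] [5,8] [7,9] [9,10] [20,23] [20,24]
{[0,1],[0,3]} hit by 1; {[3,5],[5,8]} hit by 5; {[7,9],[9,10]} hit by 9; {[20,23],[20,24]} hit by 23.
Points: 1, 5, 9, 23 (4 total).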